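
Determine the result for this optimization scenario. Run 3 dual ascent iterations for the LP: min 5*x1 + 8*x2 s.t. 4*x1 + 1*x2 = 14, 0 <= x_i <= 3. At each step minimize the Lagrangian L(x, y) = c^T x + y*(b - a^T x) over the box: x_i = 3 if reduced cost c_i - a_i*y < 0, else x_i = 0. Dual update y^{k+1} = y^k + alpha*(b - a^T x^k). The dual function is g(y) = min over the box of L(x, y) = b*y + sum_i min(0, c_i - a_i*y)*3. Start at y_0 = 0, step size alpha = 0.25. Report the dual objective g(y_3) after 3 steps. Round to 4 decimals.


Dual ascent for LP: min 5*x1 + 8*x2, 4*x1 + 1*x2 = 14, 0 <= x_i <= 3
Step 1: y^k = 0.0, reduced costs: (5.0, 8.0)
  x^k = (0.0, 0.0), subgradient = b - a^T x = 14.0
  y^{k+1} = 0.0 + 0.25*14.0 = 3.5
Step 2: y^k = 3.5, reduced costs: (-9.0, 4.5)
  x^k = (3.0, 0.0), subgradient = b - a^T x = 2.0
  y^{k+1} = 3.5 + 0.25*2.0 = 4.0
Step 3: y^k = 4.0, reduced costs: (-11.0, 4.0)
  x^k = (3.0, 0.0), subgradient = b - a^T x = 2.0
  y^{k+1} = 4.0 + 0.25*2.0 = 4.5
Dual objective at y_3 = 4.5: reduced costs (-13.0, 3.5), box minimizer x = (3.0, 0.0)
g(y_3) = b*y + (c1 - a1*y)*x1 + (c2 - a2*y)*x2 = 14*4.5 + (-13.0)*3.0 + 3.5*0.0 = 63.0 - 39.0 + 0.0 = 24.0


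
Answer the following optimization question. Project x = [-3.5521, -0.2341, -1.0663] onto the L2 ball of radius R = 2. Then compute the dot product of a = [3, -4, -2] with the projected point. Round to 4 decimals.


Step 1: Compute ||x|| (intermediates to 6 decimals).
||x|| = sqrt((-3.5521)^2 + (-0.2341)^2 + (-1.0663)^2) = 3.716075
Step 2: Project.
Since ||x|| > R, scale = R/||x|| = 2/3.716075 = 0.538202, proj(x) = scale * x
proj(x) = [-1.911747, -0.125993, -0.573885]
Step 3: Dot product.
a^T * proj(x) = 3*(-1.911747) - 4*(-0.125993) - 2*(-0.573885) = -4.0835


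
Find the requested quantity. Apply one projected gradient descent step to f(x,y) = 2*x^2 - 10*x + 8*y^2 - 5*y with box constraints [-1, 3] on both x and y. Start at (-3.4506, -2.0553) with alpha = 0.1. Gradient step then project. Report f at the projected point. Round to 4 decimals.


Step 1: Compute gradient at (-3.4506, -2.0553).
grad_x = 2*2*-3.4506 - 10 = -23.8024
grad_y = 2*8*-2.0553 - 5 = -37.8848
Step 2: Gradient step.
x_raw = -3.4506 - 0.1*-23.8024 = -1.0704
y_raw = -2.0553 - 0.1*-37.8848 = 1.7332
Step 3: Project onto [-1, 3].
x_proj = clip(-1.0704) = -1.0
y_proj = clip(1.7332) = 1.7332
Step 4: Evaluate f.
f(-1.0, 1.7332) = 27.3654


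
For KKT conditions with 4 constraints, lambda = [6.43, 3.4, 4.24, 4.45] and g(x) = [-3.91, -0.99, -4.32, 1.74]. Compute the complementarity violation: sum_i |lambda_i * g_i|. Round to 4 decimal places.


KKT complementary slackness check:
lambda_1 * g_1 = 6.43 * -3.91 = -25.1413
lambda_2 * g_2 = 3.4 * -0.99 = -3.366
lambda_3 * g_3 = 4.24 * -4.32 = -18.3168
lambda_4 * g_4 = 4.45 * 1.74 = 7.743
Total violation = 25.1413 + 3.366 + 18.3168 + 7.743 = 54.5671


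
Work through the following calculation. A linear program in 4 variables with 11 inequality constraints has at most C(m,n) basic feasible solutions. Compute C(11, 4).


Each vertex corresponds to some choice of n active constraints out of m, so the number of vertices is at most C(m, n) = m! / (n!(m-n)!).
m = 11, n = 4
Numerator: 11 * 10 * 9 * 8
Denominator: 4! = 24
C(11, 4) = 330


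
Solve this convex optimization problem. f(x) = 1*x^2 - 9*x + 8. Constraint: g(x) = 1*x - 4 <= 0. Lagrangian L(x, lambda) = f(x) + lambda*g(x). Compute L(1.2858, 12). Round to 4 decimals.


Step 1: Evaluate f(x).
f(1.2858) = 1*1.2858^2 - 9*1.2858 + 8 = -1.9189
Step 2: Evaluate g(x).
g(1.2858) = 1*1.2858 - 4 = -2.7142
Step 3: Compute Lagrangian.
L = -1.9189 + 12*-2.7142 = -34.4893


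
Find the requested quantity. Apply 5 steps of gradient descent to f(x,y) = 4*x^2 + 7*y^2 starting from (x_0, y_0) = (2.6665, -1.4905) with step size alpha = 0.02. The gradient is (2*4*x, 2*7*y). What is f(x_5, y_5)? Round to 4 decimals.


Gradient descent on f(x,y) = 4*x^2 + 7*y^2.
Starting point: (2.6665, -1.4905), alpha = 0.02
Step 1: grad_x = 2*4*2.6665 = 21.332, grad_y = 2*7*-1.4905 = -20.867
  x_1 = 2.6665 - 0.02*21.332 = 2.2399
  y_1 = -1.4905 - 0.02*-20.867 = -1.0732
Step 2: grad_x = 2*4*2.2399 = 17.9189, grad_y = 2*7*-1.0732 = -15.0242
  x_2 = 2.2399 - 0.02*17.9189 = 1.8815
  y_2 = -1.0732 - 0.02*-15.0242 = -0.7727
Step 3: grad_x = 2*4*1.8815 = 15.0519, grad_y = 2*7*-0.7727 = -10.8175
  x_3 = 1.8815 - 0.02*15.0519 = 1.5804
  y_3 = -0.7727 - 0.02*-10.8175 = -0.5563
Step 4: grad_x = 2*4*1.5804 = 12.6436, grad_y = 2*7*-0.5563 = -7.7886
  x_4 = 1.5804 - 0.02*12.6436 = 1.3276
  y_4 = -0.5563 - 0.02*-7.7886 = -0.4006
Step 5: grad_x = 2*4*1.3276 = 10.6206, grad_y = 2*7*-0.4006 = -5.6078
  x_5 = 1.3276 - 0.02*10.6206 = 1.1152
  y_5 = -0.4006 - 0.02*-5.6078 = -0.2884
f(1.1152, -0.2884) = 4*1.1152^2 + 7*(-0.2884)^2 = 5.5566


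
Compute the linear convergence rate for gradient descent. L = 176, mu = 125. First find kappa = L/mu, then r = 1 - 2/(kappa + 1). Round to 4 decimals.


Step 1: Compute the condition number.
kappa = L/mu = 176/125 = 1.408
Step 2: Compute the convergence rate.
r = 1 - 2/(kappa + 1) = 1 - 2*mu/(L + mu) = (L - mu)/(L + mu) = 51/301 = 0.1694


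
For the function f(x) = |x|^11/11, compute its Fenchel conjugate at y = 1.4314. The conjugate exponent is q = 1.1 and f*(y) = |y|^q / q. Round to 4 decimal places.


The conjugate exponent q satisfies 1/p + 1/q = 1.
p = 11, so q = 11/(11 - 1) = 1.1
|y|^q = 1.4314^1.1 = 1.4837
f*(1.4314) = 1.4837 / 1.1 = 1.3488


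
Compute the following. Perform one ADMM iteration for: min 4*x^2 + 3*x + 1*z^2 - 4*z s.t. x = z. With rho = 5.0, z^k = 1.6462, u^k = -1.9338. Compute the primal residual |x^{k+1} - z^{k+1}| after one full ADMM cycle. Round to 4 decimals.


ADMM iteration with rho = 5.0, z^k = 1.6462, u^k = -1.9338
Step 1: x-update.
Minimize 4*x^2 + 3*x + (5.0/2)*(x - 1.6462 - 1.9338)^2
FOC: (2*4 + 5.0)*x = -3 + 5.0*(1.6462 + 1.9338)
x^{k+1} = 1.1462
Step 2: z-update.
Minimize 1*z^2 - 4*z + (5.0/2)*(1.1462 - z - 1.9338)^2
FOC: (2*1 + 5.0)*z = 4 + 5.0*(1.1462 - 1.9338)
z^{k+1} = 0.0088
Step 3: u-update.
u^{k+1} = -1.9338 + 1.1462 - 0.0088 = -0.7965
Step 4: Primal residual = |1.1462 - 0.0088| = 1.1373


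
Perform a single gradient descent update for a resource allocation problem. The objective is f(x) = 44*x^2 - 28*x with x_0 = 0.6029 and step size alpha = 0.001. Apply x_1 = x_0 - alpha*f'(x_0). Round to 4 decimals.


We compute the gradient at x_0 and apply the update.
f'(x) = 88*x - 28
f'(0.6029) = 88*0.6029 - 28 = 25.0552
x_1 = 0.6029 - 0.001*25.0552 = 0.5778


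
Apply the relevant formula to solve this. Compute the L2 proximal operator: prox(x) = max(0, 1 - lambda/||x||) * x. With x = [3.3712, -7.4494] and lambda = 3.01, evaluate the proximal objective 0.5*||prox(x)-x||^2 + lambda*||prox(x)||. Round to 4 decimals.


Step 1: Compute ||x||.
||x|| = 8.1767
Step 2: Compute scaling factor.
scale = max(0, 1 - 3.01/8.1767) = 0.6319
Step 3: prox(x) = [2.1302, -4.7071]
||prox(x)|| = 5.1667
Step 4: Proximal objective.
0.5*||prox-x||^2 = 4.5301
lambda*||prox|| = 15.5518
Total = 20.0818


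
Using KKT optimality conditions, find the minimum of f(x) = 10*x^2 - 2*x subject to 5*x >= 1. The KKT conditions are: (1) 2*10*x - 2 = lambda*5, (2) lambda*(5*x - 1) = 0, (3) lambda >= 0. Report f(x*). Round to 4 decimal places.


Step 1: Try lambda = 0 (constraint inactive).
x_unc = 2/(2*10) = 0.1
Check: 5*0.1 = 0.5 < 1 -- violated!
Step 2: Constraint must be active: 5*x = 1
x* = 1/5 = 0.2
lambda = (2*10*0.2 - 2)/5 = 0.4
Step 3: Compute optimal value.
f(x*) = 10*0.2^2 - 2*0.2 = 0.0


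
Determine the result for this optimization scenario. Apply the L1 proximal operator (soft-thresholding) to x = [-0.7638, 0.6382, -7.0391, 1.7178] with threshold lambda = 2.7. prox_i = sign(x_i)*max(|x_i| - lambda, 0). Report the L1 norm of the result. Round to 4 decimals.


Soft-thresholding with lambda = 2.7:
prox(-0.7638) = sign(-0.7638)*max(|-0.7638| - 2.7, 0) = 0.0
prox(0.6382) = sign(0.6382)*max(|0.6382| - 2.7, 0) = 0.0
prox(-7.0391) = sign(-7.0391)*max(|-7.0391| - 2.7, 0) = -4.3391
prox(1.7178) = sign(1.7178)*max(|1.7178| - 2.7, 0) = 0.0
prox(x) = [0.0, 0.0, -4.3391, 0.0]
||prox(x)||_1 = 0.0 + 0.0 + 4.3391 + 0.0 = 4.3391


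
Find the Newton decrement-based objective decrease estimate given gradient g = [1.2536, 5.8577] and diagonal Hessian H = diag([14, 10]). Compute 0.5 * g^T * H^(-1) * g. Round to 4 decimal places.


Step 1: H is diagonal, so H^(-1) * g = [0.0895, 0.5858].
Step 2: g^T H^(-1) g = sum_i g_i^2 / H_ii
  = (1.2536)^2/14 + (5.8577)^2/10
  = 0.1123 + 3.4313 = 3.5435
Step 3: Objective decrease = 0.5 * g^T H^(-1) g = 1.7718


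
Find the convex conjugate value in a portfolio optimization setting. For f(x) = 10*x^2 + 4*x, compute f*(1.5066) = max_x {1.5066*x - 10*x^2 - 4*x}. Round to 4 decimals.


f*(y) = sup_x {y*x - a*x^2 - b*x} = sup_x {(y-b)*x - a*x^2}
FOC: (y - b) - 2a*x = 0 => x* = (y - b)/(2a)
x* = (1.5066 - 4)/(2*10) = -0.1247
f*(1.5066) = (y-b)^2/(4a) = (1.5066 - 4)^2/(4*10)
= 6.217/40 = 0.1554


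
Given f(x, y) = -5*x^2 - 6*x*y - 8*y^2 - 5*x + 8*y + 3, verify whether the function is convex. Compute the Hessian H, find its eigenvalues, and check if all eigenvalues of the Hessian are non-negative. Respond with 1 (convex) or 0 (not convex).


The Hessian of f(x,y) = -5*x^2 - 6*x*y - 8*y^2 - 5*x + 8*y + 3 is:
H = [[-10, -6], [-6, -16]]
Trace = -10 - 16 = -26
Determinant = -10*-16 - (-6)^2 = 124
Discriminant = (-26)^2 - 4*124 = 180.0
Eigenvalues: lambda_1 = -19.7082, lambda_2 = -6.2918
The function is not convex.

0


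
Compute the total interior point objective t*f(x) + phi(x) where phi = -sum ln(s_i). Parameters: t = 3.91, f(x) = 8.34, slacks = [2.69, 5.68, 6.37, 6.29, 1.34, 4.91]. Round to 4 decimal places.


Step 1: Compute log-barrier.
ln values: [0.9895, 1.737, 1.8516, 1.839, 0.2927, 1.5913]
phi = -(0.9895 + 1.737 + 1.8516 + 1.839 + 0.2927 + 1.5913) = -8.301
Step 2: Compute augmented objective.
t*f(x) = 3.91*8.34 = 32.6094
Total = 32.6094 - 8.301 = 24.3084


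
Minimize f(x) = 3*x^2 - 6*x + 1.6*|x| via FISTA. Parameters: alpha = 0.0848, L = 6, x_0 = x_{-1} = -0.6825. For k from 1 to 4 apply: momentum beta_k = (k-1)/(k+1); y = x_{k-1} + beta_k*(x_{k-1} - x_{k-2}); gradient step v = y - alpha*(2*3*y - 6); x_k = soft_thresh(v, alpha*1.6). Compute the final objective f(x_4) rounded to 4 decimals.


FISTA on f(x) = 3*x^2 - 6*x + 1.6*|x|
L = 6, alpha = 0.0848
Iteration 1: beta = 0.0, y = -0.6825 + 0.0*(-0.6825 + 0.6825) = -0.6825
  grad(y) = -10.095, v = y - alpha*grad = 0.1736
  prox(v) = soft_thresh(0.1736, 0.1357) = 0.0379
Iteration 2: beta = 0.3333, y = 0.0379 + 0.3333*(0.0379 + 0.6825) = 0.278
  grad(y) = -4.332, v = y - alpha*grad = 0.6454
  prox(v) = soft_thresh(0.6454, 0.1357) = 0.5097
Iteration 3: beta = 0.5, y = 0.5097 + 0.5*(0.5097 - 0.0379) = 0.7456
  grad(y) = -1.5266, v = y - alpha*grad = 0.875
  prox(v) = soft_thresh(0.875, 0.1357) = 0.7393
Iteration 4: beta = 0.6, y = 0.7393 + 0.6*(0.7393 - 0.5097) = 0.8771
  grad(y) = -0.7371, v = y - alpha*grad = 0.9397
  prox(v) = soft_thresh(0.9397, 0.1357) = 0.804
f(x_4) = 3*0.804^2 - 6*0.804 + 1.6*|0.804| = -1.5984


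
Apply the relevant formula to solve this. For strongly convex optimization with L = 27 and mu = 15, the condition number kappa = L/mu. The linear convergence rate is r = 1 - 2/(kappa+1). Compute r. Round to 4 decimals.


Step 1: Compute the condition number.
kappa = L/mu = 27/15 = 1.8
Step 2: Compute the convergence rate.
r = 1 - 2/(kappa + 1) = 1 - 2*mu/(L + mu) = (L - mu)/(L + mu) = 12/42 = 0.2857


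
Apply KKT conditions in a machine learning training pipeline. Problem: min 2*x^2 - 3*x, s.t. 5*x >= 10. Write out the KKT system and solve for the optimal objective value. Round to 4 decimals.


Step 1: Try lambda = 0 (constraint inactive).
x_unc = 3/(2*2) = 0.75
Check: 5*0.75 = 3.75 < 10 -- violated!
Step 2: Constraint must be active: 5*x = 10
x* = 10/5 = 2.0
lambda = (2*2*2.0 - 3)/5 = 1.0
Step 3: Compute optimal value.
f(x*) = 2*2.0^2 - 3*2.0 = 2.0


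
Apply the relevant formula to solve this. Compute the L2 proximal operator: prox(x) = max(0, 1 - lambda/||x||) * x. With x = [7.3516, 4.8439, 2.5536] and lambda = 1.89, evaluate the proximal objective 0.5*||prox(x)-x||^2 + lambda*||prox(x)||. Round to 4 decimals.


Step 1: Compute ||x||.
||x|| = 9.1668
Step 2: Compute scaling factor.
scale = max(0, 1 - 1.89/9.1668) = 0.7938
Step 3: prox(x) = [5.8359, 3.8452, 2.0271]
||prox(x)|| = 7.2768
Step 4: Proximal objective.
0.5*||prox-x||^2 = 1.7861
lambda*||prox|| = 13.7532
Total = 15.5392


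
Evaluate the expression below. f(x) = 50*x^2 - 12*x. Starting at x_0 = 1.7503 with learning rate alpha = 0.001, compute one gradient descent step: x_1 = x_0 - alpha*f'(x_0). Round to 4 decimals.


We compute the gradient at x_0 and apply the update.
f'(x) = 100*x - 12
f'(1.7503) = 100*1.7503 - 12 = 163.03
x_1 = 1.7503 - 0.001*163.03 = 1.5873


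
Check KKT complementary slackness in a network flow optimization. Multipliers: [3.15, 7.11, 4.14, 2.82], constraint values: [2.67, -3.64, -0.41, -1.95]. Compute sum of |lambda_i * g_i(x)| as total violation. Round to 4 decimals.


KKT complementary slackness check:
lambda_1 * g_1 = 3.15 * 2.67 = 8.4105
lambda_2 * g_2 = 7.11 * -3.64 = -25.8804
lambda_3 * g_3 = 4.14 * -0.41 = -1.6974
lambda_4 * g_4 = 2.82 * -1.95 = -5.499
Total violation = 8.4105 + 25.8804 + 1.6974 + 5.499 = 41.4873


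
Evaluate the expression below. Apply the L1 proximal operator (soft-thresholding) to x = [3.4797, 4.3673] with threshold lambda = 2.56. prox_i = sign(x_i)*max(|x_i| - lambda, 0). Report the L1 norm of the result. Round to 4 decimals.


Soft-thresholding with lambda = 2.56:
prox(3.4797) = sign(3.4797)*max(|3.4797| - 2.56, 0) = 0.9197
prox(4.3673) = sign(4.3673)*max(|4.3673| - 2.56, 0) = 1.8073
prox(x) = [0.9197, 1.8073]
||prox(x)||_1 = 0.9197 + 1.8073 = 2.727


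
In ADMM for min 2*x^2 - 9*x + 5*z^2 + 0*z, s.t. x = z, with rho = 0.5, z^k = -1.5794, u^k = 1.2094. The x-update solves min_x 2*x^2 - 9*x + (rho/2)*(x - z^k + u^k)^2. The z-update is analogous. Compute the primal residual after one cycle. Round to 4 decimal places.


ADMM iteration with rho = 0.5, z^k = -1.5794, u^k = 1.2094
Step 1: x-update.
Minimize 2*x^2 - 9*x + (0.5/2)*(x + 1.5794 + 1.2094)^2
FOC: (2*2 + 0.5)*x = 9 + 0.5*(-1.5794 - 1.2094)
x^{k+1} = 1.6901
Step 2: z-update.
Minimize 5*z^2 + 0*z + (0.5/2)*(1.6901 - z + 1.2094)^2
FOC: (2*5 + 0.5)*z = 0 + 0.5*(1.6901 + 1.2094)
z^{k+1} = 0.1381
Step 3: u-update.
u^{k+1} = 1.2094 + 1.6901 - 0.1381 = 2.7615
Step 4: Primal residual = |1.6901 - 0.1381| = 1.5521


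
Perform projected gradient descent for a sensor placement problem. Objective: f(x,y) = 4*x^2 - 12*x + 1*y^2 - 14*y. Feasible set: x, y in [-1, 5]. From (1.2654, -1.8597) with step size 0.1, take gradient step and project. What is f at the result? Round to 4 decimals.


Step 1: Compute gradient at (1.2654, -1.8597).
grad_x = 2*4*1.2654 - 12 = -1.8768
grad_y = 2*1*-1.8597 - 14 = -17.7194
Step 2: Gradient step.
x_raw = 1.2654 - 0.1*-1.8768 = 1.4531
y_raw = -1.8597 - 0.1*-17.7194 = -0.0878
Step 3: Project onto [-1, 5].
x_proj = clip(1.4531) = 1.4531
y_proj = clip(-0.0878) = -0.0878
Step 4: Evaluate f.
f(1.4531, -0.0878) = -7.7549


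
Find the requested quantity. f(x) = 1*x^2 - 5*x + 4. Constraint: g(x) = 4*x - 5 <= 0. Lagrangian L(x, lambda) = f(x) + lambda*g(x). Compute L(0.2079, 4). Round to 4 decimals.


Step 1: Evaluate f(x).
f(0.2079) = 1*0.2079^2 - 5*0.2079 + 4 = 3.0037
Step 2: Evaluate g(x).
g(0.2079) = 4*0.2079 - 5 = -4.1684
Step 3: Compute Lagrangian.
L = 3.0037 + 4*-4.1684 = -13.6699


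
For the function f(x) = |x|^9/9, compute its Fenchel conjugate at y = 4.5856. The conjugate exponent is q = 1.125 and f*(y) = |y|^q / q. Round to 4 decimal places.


The conjugate exponent q satisfies 1/p + 1/q = 1.
p = 9, so q = 9/(9 - 1) = 1.125
|y|^q = 4.5856^1.125 = 5.5472
f*(4.5856) = 5.5472 / 1.125 = 4.9308


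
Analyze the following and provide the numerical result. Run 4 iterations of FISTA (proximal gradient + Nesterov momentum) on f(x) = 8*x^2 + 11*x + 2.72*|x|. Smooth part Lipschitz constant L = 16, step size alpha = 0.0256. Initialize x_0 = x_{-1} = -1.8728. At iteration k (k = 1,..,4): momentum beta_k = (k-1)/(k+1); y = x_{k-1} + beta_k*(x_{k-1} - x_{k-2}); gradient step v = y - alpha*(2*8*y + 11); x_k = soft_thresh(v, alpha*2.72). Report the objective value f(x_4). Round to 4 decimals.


FISTA on f(x) = 8*x^2 + 11*x + 2.72*|x|
L = 16, alpha = 0.0256
Iteration 1: beta = 0.0, y = -1.8728 + 0.0*(-1.8728 + 1.8728) = -1.8728
  grad(y) = -18.9648, v = y - alpha*grad = -1.3873
  prox(v) = soft_thresh(-1.3873, 0.0696) = -1.3177
Iteration 2: beta = 0.3333, y = -1.3177 + 0.3333*(-1.3177 + 1.8728) = -1.1326
  grad(y) = -7.122, v = y - alpha*grad = -0.9503
  prox(v) = soft_thresh(-0.9503, 0.0696) = -0.8807
Iteration 3: beta = 0.5, y = -0.8807 + 0.5*(-0.8807 + 1.3177) = -0.6622
  grad(y) = 0.4053, v = y - alpha*grad = -0.6725
  prox(v) = soft_thresh(-0.6725, 0.0696) = -0.6029
Iteration 4: beta = 0.6, y = -0.6029 + 0.6*(-0.6029 + 0.8807) = -0.4363
  grad(y) = 4.0198, v = y - alpha*grad = -0.5392
  prox(v) = soft_thresh(-0.5392, 0.0696) = -0.4695
f(x_4) = 8*(-0.4695)^2 + 11*(-0.4695) + 2.72*|-0.4695| = -2.124


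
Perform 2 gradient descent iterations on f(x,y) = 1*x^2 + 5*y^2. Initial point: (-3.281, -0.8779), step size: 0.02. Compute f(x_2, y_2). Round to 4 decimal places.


Gradient descent on f(x,y) = 1*x^2 + 5*y^2.
Starting point: (-3.281, -0.8779), alpha = 0.02
Step 1: grad_x = 2*1*-3.281 = -6.562, grad_y = 2*5*-0.8779 = -8.779
  x_1 = -3.281 - 0.02*-6.562 = -3.1498
  y_1 = -0.8779 - 0.02*-8.779 = -0.7023
Step 2: grad_x = 2*1*-3.1498 = -6.2995, grad_y = 2*5*-0.7023 = -7.0232
  x_2 = -3.1498 - 0.02*-6.2995 = -3.0238
  y_2 = -0.7023 - 0.02*-7.0232 = -0.5619
f(-3.0238, -0.5619) = 1*(-3.0238)^2 + 5*(-0.5619)^2 = 10.7216


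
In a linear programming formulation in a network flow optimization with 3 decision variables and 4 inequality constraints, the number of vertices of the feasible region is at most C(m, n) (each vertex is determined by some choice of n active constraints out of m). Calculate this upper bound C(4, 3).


Each vertex corresponds to some choice of n active constraints out of m, so the number of vertices is at most C(m, n) = m! / (n!(m-n)!).
m = 4, n = 3
Numerator: 4 * 3 * 2
Denominator: 3! = 6
C(4, 3) = 4


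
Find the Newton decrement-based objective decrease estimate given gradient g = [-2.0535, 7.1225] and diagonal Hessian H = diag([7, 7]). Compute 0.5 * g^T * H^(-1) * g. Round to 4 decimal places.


Step 1: H is diagonal, so H^(-1) * g = [-0.2934, 1.0175].
Step 2: g^T H^(-1) g = sum_i g_i^2 / H_ii
  = (-2.0535)^2/7 + (7.1225)^2/7
  = 0.6024 + 7.2471 = 7.8496
Step 3: Objective decrease = 0.5 * g^T H^(-1) g = 3.9248


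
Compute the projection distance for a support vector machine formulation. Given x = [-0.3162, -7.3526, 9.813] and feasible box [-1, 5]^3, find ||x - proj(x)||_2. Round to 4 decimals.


Project each component onto [-1, 5].
clip(-0.3162) = -0.3162, clip(-7.3526) = -1.0, clip(9.813) = 5.0
Projection = [-0.3162, -1.0, 5.0]
Squared diffs: [0.0, 40.3555, 23.165]
Distance = sqrt(63.5205) = 7.97


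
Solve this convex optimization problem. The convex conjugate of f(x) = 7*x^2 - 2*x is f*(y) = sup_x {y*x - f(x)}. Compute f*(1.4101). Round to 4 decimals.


f*(y) = sup_x {y*x - a*x^2 - b*x} = sup_x {(y-b)*x - a*x^2}
FOC: (y - b) - 2a*x = 0 => x* = (y - b)/(2a)
x* = (1.4101 + 2)/(2*7) = 0.2436
f*(1.4101) = (y-b)^2/(4a) = (1.4101 + 2)^2/(4*7)
= 11.6288/28 = 0.4153


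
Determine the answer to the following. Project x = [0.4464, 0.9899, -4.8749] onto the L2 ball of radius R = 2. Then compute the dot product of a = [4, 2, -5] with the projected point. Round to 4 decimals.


Step 1: Compute ||x|| (intermediates to 6 decimals).
||x|| = sqrt(0.4464^2 + 0.9899^2 + (-4.8749)^2) = 4.994379
Step 2: Project.
Since ||x|| > R, scale = R/||x|| = 2/4.994379 = 0.40045, proj(x) = scale * x
proj(x) = [0.178761, 0.396405, -1.952154]
Step 3: Dot product.
a^T * proj(x) = 4*0.178761 + 2*0.396405 - 5*(-1.952154) = 11.2686


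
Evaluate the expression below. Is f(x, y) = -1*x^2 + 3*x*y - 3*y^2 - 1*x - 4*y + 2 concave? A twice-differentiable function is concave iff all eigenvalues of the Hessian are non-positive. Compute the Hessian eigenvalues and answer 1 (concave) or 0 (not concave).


The Hessian of f(x,y) = -1*x^2 + 3*x*y - 3*y^2 - 1*x - 4*y + 2 is:
H = [[-2, 3], [3, -6]]
Trace = -2 - 6 = -8
Determinant = -2*-6 - (3)^2 = 3
Discriminant = (-8)^2 - 4*3 = 52.0
Eigenvalues: lambda_1 = -7.6056, lambda_2 = -0.3944
The function is concave.

1


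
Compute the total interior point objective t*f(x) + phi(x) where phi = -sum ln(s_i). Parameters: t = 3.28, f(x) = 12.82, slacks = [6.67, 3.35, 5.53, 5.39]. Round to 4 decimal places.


Step 1: Compute log-barrier.
ln values: [1.8976, 1.209, 1.7102, 1.6845]
phi = -(1.8976 + 1.209 + 1.7102 + 1.6845) = -6.5013
Step 2: Compute augmented objective.
t*f(x) = 3.28*12.82 = 42.0496
Total = 42.0496 - 6.5013 = 35.5483


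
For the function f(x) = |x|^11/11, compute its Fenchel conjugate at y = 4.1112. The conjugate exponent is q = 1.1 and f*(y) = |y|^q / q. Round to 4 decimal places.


The conjugate exponent q satisfies 1/p + 1/q = 1.
p = 11, so q = 11/(11 - 1) = 1.1
|y|^q = 4.1112^1.1 = 4.7355
f*(4.1112) = 4.7355 / 1.1 = 4.305


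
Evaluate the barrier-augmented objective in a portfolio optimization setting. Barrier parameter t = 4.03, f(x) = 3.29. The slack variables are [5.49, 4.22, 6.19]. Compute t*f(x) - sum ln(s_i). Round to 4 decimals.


Step 1: Compute log-barrier.
ln values: [1.7029, 1.4398, 1.8229]
phi = -(1.7029 + 1.4398 + 1.8229) = -4.9657
Step 2: Compute augmented objective.
t*f(x) = 4.03*3.29 = 13.2587
Total = 13.2587 - 4.9657 = 8.293


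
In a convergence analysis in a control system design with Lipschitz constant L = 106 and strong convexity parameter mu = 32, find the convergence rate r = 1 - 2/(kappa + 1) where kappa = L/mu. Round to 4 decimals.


Step 1: Compute the condition number.
kappa = L/mu = 106/32 = 3.3125
Step 2: Compute the convergence rate.
r = 1 - 2/(kappa + 1) = 1 - 2*mu/(L + mu) = (L - mu)/(L + mu) = 74/138 = 0.5362


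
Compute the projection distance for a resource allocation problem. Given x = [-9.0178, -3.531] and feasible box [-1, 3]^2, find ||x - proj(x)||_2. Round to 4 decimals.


Project each component onto [-1, 3].
clip(-9.0178) = -1.0, clip(-3.531) = -1.0
Projection = [-1.0, -1.0]
Squared diffs: [64.2851, 6.406]
Distance = sqrt(70.6911) = 8.4078


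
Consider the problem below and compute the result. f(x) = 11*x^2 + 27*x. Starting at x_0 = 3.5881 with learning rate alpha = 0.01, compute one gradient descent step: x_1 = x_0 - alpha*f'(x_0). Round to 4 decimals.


We compute the gradient at x_0 and apply the update.
f'(x) = 22*x + 27
f'(3.5881) = 22*3.5881 + 27 = 105.9382
x_1 = 3.5881 - 0.01*105.9382 = 2.5287


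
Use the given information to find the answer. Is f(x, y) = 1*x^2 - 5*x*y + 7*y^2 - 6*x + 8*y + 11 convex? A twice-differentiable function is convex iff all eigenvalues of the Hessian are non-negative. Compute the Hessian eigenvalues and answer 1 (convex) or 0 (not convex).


The Hessian of f(x,y) = 1*x^2 - 5*x*y + 7*y^2 - 6*x + 8*y + 11 is:
H = [[2, -5], [-5, 14]]
Trace = 2 + 14 = 16
Determinant = 2*14 - (-5)^2 = 3
Discriminant = (16)^2 - 4*3 = 244.0
Eigenvalues: lambda_1 = 0.1898, lambda_2 = 15.8102
The function is convex.

1


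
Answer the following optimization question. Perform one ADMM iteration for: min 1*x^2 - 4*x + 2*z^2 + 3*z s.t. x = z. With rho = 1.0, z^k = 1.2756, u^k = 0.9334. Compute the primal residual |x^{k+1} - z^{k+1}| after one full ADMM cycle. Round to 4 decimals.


ADMM iteration with rho = 1.0, z^k = 1.2756, u^k = 0.9334
Step 1: x-update.
Minimize 1*x^2 - 4*x + (1.0/2)*(x - 1.2756 + 0.9334)^2
FOC: (2*1 + 1.0)*x = 4 + 1.0*(1.2756 - 0.9334)
x^{k+1} = 1.4474
Step 2: z-update.
Minimize 2*z^2 + 3*z + (1.0/2)*(1.4474 - z + 0.9334)^2
FOC: (2*2 + 1.0)*z = -3 + 1.0*(1.4474 + 0.9334)
z^{k+1} = -0.1238
Step 3: u-update.
u^{k+1} = 0.9334 + 1.4474 + 0.1238 = 2.5046
Step 4: Primal residual = |1.4474 + 0.1238| = 1.5712


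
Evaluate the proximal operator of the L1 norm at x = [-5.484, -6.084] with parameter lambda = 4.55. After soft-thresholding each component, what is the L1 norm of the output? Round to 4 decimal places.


Soft-thresholding with lambda = 4.55:
prox(-5.484) = sign(-5.484)*max(|-5.484| - 4.55, 0) = -0.934
prox(-6.084) = sign(-6.084)*max(|-6.084| - 4.55, 0) = -1.534
prox(x) = [-0.934, -1.534]
||prox(x)||_1 = 0.934 + 1.534 = 2.468


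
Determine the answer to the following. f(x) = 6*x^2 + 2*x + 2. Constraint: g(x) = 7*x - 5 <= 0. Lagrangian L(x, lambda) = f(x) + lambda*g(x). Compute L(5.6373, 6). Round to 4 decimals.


Step 1: Evaluate f(x).
f(5.6373) = 6*5.6373^2 + 2*5.6373 + 2 = 203.9495
Step 2: Evaluate g(x).
g(5.6373) = 7*5.6373 - 5 = 34.4611
Step 3: Compute Lagrangian.
L = 203.9495 + 6*34.4611 = 410.7161


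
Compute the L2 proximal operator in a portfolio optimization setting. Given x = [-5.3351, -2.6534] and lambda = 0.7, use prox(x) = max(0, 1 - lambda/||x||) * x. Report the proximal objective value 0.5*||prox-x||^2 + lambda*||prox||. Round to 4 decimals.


Step 1: Compute ||x||.
||x|| = 5.9585
Step 2: Compute scaling factor.
scale = max(0, 1 - 0.7/5.9585) = 0.8825
Step 3: prox(x) = [-4.7083, -2.3417]
||prox(x)|| = 5.2585
Step 4: Proximal objective.
0.5*||prox-x||^2 = 0.245
lambda*||prox|| = 3.681
Total = 3.926


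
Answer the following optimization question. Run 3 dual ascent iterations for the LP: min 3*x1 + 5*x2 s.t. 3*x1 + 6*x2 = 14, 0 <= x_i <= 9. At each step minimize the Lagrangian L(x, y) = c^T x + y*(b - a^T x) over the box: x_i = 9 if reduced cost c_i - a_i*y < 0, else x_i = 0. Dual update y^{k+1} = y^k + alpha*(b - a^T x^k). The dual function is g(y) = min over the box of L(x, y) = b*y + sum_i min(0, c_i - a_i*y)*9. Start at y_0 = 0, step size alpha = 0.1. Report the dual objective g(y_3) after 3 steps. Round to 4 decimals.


Dual ascent for LP: min 3*x1 + 5*x2, 3*x1 + 6*x2 = 14, 0 <= x_i <= 9
Step 1: y^k = 0.0, reduced costs: (3.0, 5.0)
  x^k = (0.0, 0.0), subgradient = b - a^T x = 14.0
  y^{k+1} = 0.0 + 0.1*14.0 = 1.4
Step 2: y^k = 1.4, reduced costs: (-1.2, -3.4)
  x^k = (9.0, 9.0), subgradient = b - a^T x = -67.0
  y^{k+1} = 1.4 + 0.1*-67.0 = -5.3
Step 3: y^k = -5.3, reduced costs: (18.9, 36.8)
  x^k = (0.0, 0.0), subgradient = b - a^T x = 14.0
  y^{k+1} = -5.3 + 0.1*14.0 = -3.9
Dual objective at y_3 = -3.9: reduced costs (14.7, 28.4), box minimizer x = (0.0, 0.0)
g(y_3) = b*y + (c1 - a1*y)*x1 + (c2 - a2*y)*x2 = 14*(-3.9) + 14.7*0.0 + 28.4*0.0 = -54.6 + 0.0 + 0.0 = -54.6


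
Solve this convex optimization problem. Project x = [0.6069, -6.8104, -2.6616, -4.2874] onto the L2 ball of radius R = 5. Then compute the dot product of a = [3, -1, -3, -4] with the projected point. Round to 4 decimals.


Step 1: Compute ||x|| (intermediates to 6 decimals).
||x|| = sqrt(0.6069^2 + (-6.8104)^2 + (-2.6616)^2 + (-4.2874)^2) = 8.497987
Step 2: Project.
Since ||x|| > R, scale = R/||x|| = 5/8.497987 = 0.588375, proj(x) = scale * x
proj(x) = [0.357085, -4.007069, -1.566019, -2.522599]
Step 3: Dot product.
a^T * proj(x) = 3*0.357085 - 1*(-4.007069) - 3*(-1.566019) - 4*(-2.522599) = 19.8668


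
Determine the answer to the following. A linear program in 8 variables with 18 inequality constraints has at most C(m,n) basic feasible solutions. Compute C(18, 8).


Each vertex corresponds to some choice of n active constraints out of m, so the number of vertices is at most C(m, n) = m! / (n!(m-n)!).
m = 18, n = 8
Numerator: 18 * 17 * 16 * 15 * 14 * 13 * 12 * 11
Denominator: 8! = 40320
C(18, 8) = 43758


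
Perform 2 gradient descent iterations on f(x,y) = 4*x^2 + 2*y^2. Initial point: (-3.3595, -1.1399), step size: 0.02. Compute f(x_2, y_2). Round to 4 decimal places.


Gradient descent on f(x,y) = 4*x^2 + 2*y^2.
Starting point: (-3.3595, -1.1399), alpha = 0.02
Step 1: grad_x = 2*4*-3.3595 = -26.876, grad_y = 2*2*-1.1399 = -4.5596
  x_1 = -3.3595 - 0.02*-26.876 = -2.822
  y_1 = -1.1399 - 0.02*-4.5596 = -1.0487
Step 2: grad_x = 2*4*-2.822 = -22.5758, grad_y = 2*2*-1.0487 = -4.1948
  x_2 = -2.822 - 0.02*-22.5758 = -2.3705
  y_2 = -1.0487 - 0.02*-4.1948 = -0.9648
f(-2.3705, -0.9648) = 4*(-2.3705)^2 + 2*(-0.9648)^2 = 24.3381


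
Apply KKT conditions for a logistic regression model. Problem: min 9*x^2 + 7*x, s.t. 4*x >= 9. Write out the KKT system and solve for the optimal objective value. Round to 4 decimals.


Step 1: Try lambda = 0 (constraint inactive).
x_unc = -7/(2*9) = -0.3889
Check: 4*-0.3889 = -1.5556 < 9 -- violated!
Step 2: Constraint must be active: 4*x = 9
x* = 9/4 = 2.25
lambda = (2*9*2.25 + 7)/4 = 11.875
Step 3: Compute optimal value.
f(x*) = 9*2.25^2 + 7*2.25 = 61.3125


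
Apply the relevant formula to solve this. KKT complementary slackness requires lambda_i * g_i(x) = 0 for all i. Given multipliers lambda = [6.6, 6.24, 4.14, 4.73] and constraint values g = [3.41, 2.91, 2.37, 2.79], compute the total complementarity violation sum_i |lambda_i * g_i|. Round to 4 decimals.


KKT complementary slackness check:
lambda_1 * g_1 = 6.6 * 3.41 = 22.506
lambda_2 * g_2 = 6.24 * 2.91 = 18.1584
lambda_3 * g_3 = 4.14 * 2.37 = 9.8118
lambda_4 * g_4 = 4.73 * 2.79 = 13.1967
Total violation = 22.506 + 18.1584 + 9.8118 + 13.1967 = 63.6729


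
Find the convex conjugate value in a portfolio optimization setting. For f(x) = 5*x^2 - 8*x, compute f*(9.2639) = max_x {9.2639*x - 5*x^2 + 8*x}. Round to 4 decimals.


f*(y) = sup_x {y*x - a*x^2 - b*x} = sup_x {(y-b)*x - a*x^2}
FOC: (y - b) - 2a*x = 0 => x* = (y - b)/(2a)
x* = (9.2639 + 8)/(2*5) = 1.7264
f*(9.2639) = (y-b)^2/(4a) = (9.2639 + 8)^2/(4*5)
= 298.0422/20 = 14.9021


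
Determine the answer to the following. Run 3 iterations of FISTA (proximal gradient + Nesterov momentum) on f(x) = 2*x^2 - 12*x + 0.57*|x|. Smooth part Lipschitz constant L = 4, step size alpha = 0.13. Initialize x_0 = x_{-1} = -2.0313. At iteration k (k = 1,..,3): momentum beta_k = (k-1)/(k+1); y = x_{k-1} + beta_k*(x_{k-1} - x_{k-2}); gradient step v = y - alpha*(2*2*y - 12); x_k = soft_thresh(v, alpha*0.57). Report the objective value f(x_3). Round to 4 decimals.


FISTA on f(x) = 2*x^2 - 12*x + 0.57*|x|
L = 4, alpha = 0.13
Iteration 1: beta = 0.0, y = -2.0313 + 0.0*(-2.0313 + 2.0313) = -2.0313
  grad(y) = -20.1252, v = y - alpha*grad = 0.585
  prox(v) = soft_thresh(0.585, 0.0741) = 0.5109
Iteration 2: beta = 0.3333, y = 0.5109 + 0.3333*(0.5109 + 2.0313) = 1.3583
  grad(y) = -6.5669, v = y - alpha*grad = 2.212
  prox(v) = soft_thresh(2.212, 0.0741) = 2.1379
Iteration 3: beta = 0.5, y = 2.1379 + 0.5*(2.1379 - 0.5109) = 2.9514
  grad(y) = -0.1945, v = y - alpha*grad = 2.9767
  prox(v) = soft_thresh(2.9767, 0.0741) = 2.9026
f(x_3) = 2*2.9026^2 - 12*2.9026 + 0.57*|2.9026| = -16.3266


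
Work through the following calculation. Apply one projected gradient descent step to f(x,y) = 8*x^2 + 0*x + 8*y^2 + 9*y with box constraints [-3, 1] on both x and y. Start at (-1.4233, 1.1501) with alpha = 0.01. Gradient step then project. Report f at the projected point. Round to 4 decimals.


Step 1: Compute gradient at (-1.4233, 1.1501).
grad_x = 2*8*-1.4233 + 0 = -22.7728
grad_y = 2*8*1.1501 + 9 = 27.4016
Step 2: Gradient step.
x_raw = -1.4233 - 0.01*-22.7728 = -1.1956
y_raw = 1.1501 - 0.01*27.4016 = 0.8761
Step 3: Project onto [-3, 1].
x_proj = clip(-1.1956) = -1.1956
y_proj = clip(0.8761) = 0.8761
Step 4: Evaluate f.
f(-1.1956, 0.8761) = 25.4601


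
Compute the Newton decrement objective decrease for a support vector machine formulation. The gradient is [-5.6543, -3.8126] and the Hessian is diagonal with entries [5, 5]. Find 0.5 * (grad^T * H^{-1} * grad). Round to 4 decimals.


Step 1: H is diagonal, so H^(-1) * g = [-1.1309, -0.7625].
Step 2: g^T H^(-1) g = sum_i g_i^2 / H_ii
  = (-5.6543)^2/5 + (-3.8126)^2/5
  = 6.3942 + 2.9072 = 9.3014
Step 3: Objective decrease = 0.5 * g^T H^(-1) g = 4.6507


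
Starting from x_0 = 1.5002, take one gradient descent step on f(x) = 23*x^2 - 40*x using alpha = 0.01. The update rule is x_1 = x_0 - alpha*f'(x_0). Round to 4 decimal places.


We compute the gradient at x_0 and apply the update.
f'(x) = 46*x - 40
f'(1.5002) = 46*1.5002 - 40 = 29.0092
x_1 = 1.5002 - 0.01*29.0092 = 1.2101


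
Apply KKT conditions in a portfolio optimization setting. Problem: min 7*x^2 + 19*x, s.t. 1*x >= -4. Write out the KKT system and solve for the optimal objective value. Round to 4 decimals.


Step 1: Try lambda = 0 (constraint inactive).
Stationarity: 2*7*x + 19 = 0
x* = -19/(2*7) = -19/14 = -1.3571 (rounded; the exact value -19/14 is used below)
Check constraint: 1*-1.3571 = -1.3571 >= -4 -- satisfied.
Step 2: Compute optimal value.
f(x*) = 7*(-19/14)^2 + 19*(-19/14) = -12.8929


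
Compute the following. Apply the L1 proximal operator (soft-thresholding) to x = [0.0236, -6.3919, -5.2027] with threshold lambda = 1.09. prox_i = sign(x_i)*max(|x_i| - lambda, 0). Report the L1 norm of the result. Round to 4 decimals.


Soft-thresholding with lambda = 1.09:
prox(0.0236) = sign(0.0236)*max(|0.0236| - 1.09, 0) = 0.0
prox(-6.3919) = sign(-6.3919)*max(|-6.3919| - 1.09, 0) = -5.3019
prox(-5.2027) = sign(-5.2027)*max(|-5.2027| - 1.09, 0) = -4.1127
prox(x) = [0.0, -5.3019, -4.1127]
||prox(x)||_1 = 0.0 + 5.3019 + 4.1127 = 9.4146


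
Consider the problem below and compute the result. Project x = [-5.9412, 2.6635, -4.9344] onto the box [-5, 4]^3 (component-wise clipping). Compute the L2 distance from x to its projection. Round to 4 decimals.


Project each component onto [-5, 4].
clip(-5.9412) = -5.0, clip(2.6635) = 2.6635, clip(-4.9344) = -4.9344
Projection = [-5.0, 2.6635, -4.9344]
Squared diffs: [0.8859, 0.0, 0.0]
Distance = sqrt(0.8859) = 0.9412


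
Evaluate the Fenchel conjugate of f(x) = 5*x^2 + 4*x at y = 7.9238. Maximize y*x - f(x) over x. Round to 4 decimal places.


f*(y) = sup_x {y*x - a*x^2 - b*x} = sup_x {(y-b)*x - a*x^2}
FOC: (y - b) - 2a*x = 0 => x* = (y - b)/(2a)
x* = (7.9238 - 4)/(2*5) = 0.3924
f*(7.9238) = (y-b)^2/(4a) = (7.9238 - 4)^2/(4*5)
= 15.3962/20 = 0.7698


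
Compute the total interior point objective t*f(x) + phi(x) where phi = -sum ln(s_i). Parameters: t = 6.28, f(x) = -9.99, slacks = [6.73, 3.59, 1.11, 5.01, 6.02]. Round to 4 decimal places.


Step 1: Compute log-barrier.
ln values: [1.9066, 1.2782, 0.1044, 1.6114, 1.7951]
phi = -(1.9066 + 1.2782 + 0.1044 + 1.6114 + 1.7951) = -6.6956
Step 2: Compute augmented objective.
t*f(x) = 6.28*-9.99 = -62.7372
Total = -62.7372 - 6.6956 = -69.4328


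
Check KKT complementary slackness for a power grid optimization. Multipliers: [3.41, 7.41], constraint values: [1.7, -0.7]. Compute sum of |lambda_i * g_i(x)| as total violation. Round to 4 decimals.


KKT complementary slackness check:
lambda_1 * g_1 = 3.41 * 1.7 = 5.797
lambda_2 * g_2 = 7.41 * -0.7 = -5.187
Total violation = 5.797 + 5.187 = 10.984


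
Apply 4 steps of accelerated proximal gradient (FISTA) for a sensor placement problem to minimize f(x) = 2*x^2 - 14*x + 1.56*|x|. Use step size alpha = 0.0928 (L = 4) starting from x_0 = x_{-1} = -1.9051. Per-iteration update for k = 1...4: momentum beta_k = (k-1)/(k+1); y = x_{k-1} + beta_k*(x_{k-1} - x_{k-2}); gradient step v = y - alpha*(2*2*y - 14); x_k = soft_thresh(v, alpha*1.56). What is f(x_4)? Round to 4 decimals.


FISTA on f(x) = 2*x^2 - 14*x + 1.56*|x|
L = 4, alpha = 0.0928
Iteration 1: beta = 0.0, y = -1.9051 + 0.0*(-1.9051 + 1.9051) = -1.9051
  grad(y) = -21.6204, v = y - alpha*grad = 0.1013
  prox(v) = soft_thresh(0.1013, 0.1448) = 0.0
Iteration 2: beta = 0.3333, y = 0.0 + 0.3333*(0.0 + 1.9051) = 0.635
  grad(y) = -11.4599, v = y - alpha*grad = 1.6985
  prox(v) = soft_thresh(1.6985, 0.1448) = 1.5537
Iteration 3: beta = 0.5, y = 1.5537 + 0.5*(1.5537 - 0.0) = 2.3306
  grad(y) = -4.6776, v = y - alpha*grad = 2.7647
  prox(v) = soft_thresh(2.7647, 0.1448) = 2.6199
Iteration 4: beta = 0.6, y = 2.6199 + 0.6*(2.6199 - 1.5537) = 3.2596
  grad(y) = -0.9615, v = y - alpha*grad = 3.3489
  prox(v) = soft_thresh(3.3489, 0.1448) = 3.2041
f(x_4) = 2*3.2041^2 - 14*3.2041 + 1.56*|3.2041| = -19.3265


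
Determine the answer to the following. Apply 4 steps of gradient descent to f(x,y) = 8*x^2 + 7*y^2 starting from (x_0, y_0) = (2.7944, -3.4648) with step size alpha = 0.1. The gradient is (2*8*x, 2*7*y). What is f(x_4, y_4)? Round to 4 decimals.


Gradient descent on f(x,y) = 8*x^2 + 7*y^2.
Starting point: (2.7944, -3.4648), alpha = 0.1
Step 1: grad_x = 2*8*2.7944 = 44.7104, grad_y = 2*7*-3.4648 = -48.5072
  x_1 = 2.7944 - 0.1*44.7104 = -1.6766
  y_1 = -3.4648 - 0.1*-48.5072 = 1.3859
Step 2: grad_x = 2*8*-1.6766 = -26.8262, grad_y = 2*7*1.3859 = 19.4029
  x_2 = -1.6766 - 0.1*-26.8262 = 1.006
  y_2 = 1.3859 - 0.1*19.4029 = -0.5544
Step 3: grad_x = 2*8*1.006 = 16.0957, grad_y = 2*7*-0.5544 = -7.7612
  x_3 = 1.006 - 0.1*16.0957 = -0.6036
  y_3 = -0.5544 - 0.1*-7.7612 = 0.2217
Step 4: grad_x = 2*8*-0.6036 = -9.6574, grad_y = 2*7*0.2217 = 3.1045
  x_4 = -0.6036 - 0.1*-9.6574 = 0.3622
  y_4 = 0.2217 - 0.1*3.1045 = -0.0887
f(0.3622, -0.0887) = 8*0.3622^2 + 7*(-0.0887)^2 = 1.1043


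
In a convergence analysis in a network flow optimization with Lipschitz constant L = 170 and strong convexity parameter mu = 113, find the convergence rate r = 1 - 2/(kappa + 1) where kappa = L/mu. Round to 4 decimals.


Step 1: Compute the condition number.
kappa = L/mu = 170/113 = 1.5044
Step 2: Compute the convergence rate.
r = 1 - 2/(kappa + 1) = 1 - 2*mu/(L + mu) = (L - mu)/(L + mu) = 57/283 = 0.2014


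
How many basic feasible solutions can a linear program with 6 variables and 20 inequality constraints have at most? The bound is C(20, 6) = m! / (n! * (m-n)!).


Each vertex corresponds to some choice of n active constraints out of m, so the number of vertices is at most C(m, n) = m! / (n!(m-n)!).
m = 20, n = 6
Numerator: 20 * 19 * 18 * 17 * 16 * 15
Denominator: 6! = 720
C(20, 6) = 38760


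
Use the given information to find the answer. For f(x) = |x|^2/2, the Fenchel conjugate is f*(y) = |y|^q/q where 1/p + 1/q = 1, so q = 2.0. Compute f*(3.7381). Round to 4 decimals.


The conjugate exponent q satisfies 1/p + 1/q = 1.
p = 2, so q = 2/(2 - 1) = 2.0
|y|^q = 3.7381^2.0 = 13.9734
f*(3.7381) = 13.9734 / 2.0 = 6.9867


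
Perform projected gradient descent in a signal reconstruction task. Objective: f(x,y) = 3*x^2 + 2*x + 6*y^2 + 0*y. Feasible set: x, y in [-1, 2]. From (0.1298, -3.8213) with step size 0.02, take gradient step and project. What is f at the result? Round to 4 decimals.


Step 1: Compute gradient at (0.1298, -3.8213).
grad_x = 2*3*0.1298 + 2 = 2.7788
grad_y = 2*6*-3.8213 + 0 = -45.8556
Step 2: Gradient step.
x_raw = 0.1298 - 0.02*2.7788 = 0.0742
y_raw = -3.8213 - 0.02*-45.8556 = -2.9042
Step 3: Project onto [-1, 2].
x_proj = clip(0.0742) = 0.0742
y_proj = clip(-2.9042) = -1.0
Step 4: Evaluate f.
f(0.0742, -1.0) = 6.165


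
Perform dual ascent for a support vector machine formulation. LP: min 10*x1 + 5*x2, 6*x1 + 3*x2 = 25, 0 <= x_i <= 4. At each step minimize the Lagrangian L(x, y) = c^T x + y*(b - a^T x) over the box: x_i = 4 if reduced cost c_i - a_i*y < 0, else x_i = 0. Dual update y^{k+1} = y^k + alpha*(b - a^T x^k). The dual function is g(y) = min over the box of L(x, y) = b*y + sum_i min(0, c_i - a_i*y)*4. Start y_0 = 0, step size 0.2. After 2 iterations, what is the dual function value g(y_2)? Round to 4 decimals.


Dual ascent for LP: min 10*x1 + 5*x2, 6*x1 + 3*x2 = 25, 0 <= x_i <= 4
Step 1: y^k = 0.0, reduced costs: (10.0, 5.0)
  x^k = (0.0, 0.0), subgradient = b - a^T x = 25.0
  y^{k+1} = 0.0 + 0.2*25.0 = 5.0
Step 2: y^k = 5.0, reduced costs: (-20.0, -10.0)
  x^k = (4.0, 4.0), subgradient = b - a^T x = -11.0
  y^{k+1} = 5.0 + 0.2*-11.0 = 2.8
Dual objective at y_2 = 2.8: reduced costs (-6.8, -3.4), box minimizer x = (4.0, 4.0)
g(y_2) = b*y + (c1 - a1*y)*x1 + (c2 - a2*y)*x2 = 25*2.8 + (-6.8)*4.0 + (-3.4)*4.0 = 70.0 - 27.2 - 13.6 = 29.2


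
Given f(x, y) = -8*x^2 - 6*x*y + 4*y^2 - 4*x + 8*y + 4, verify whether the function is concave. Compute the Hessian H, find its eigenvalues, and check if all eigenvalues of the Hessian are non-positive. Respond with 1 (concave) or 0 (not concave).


The Hessian of f(x,y) = -8*x^2 - 6*x*y + 4*y^2 - 4*x + 8*y + 4 is:
H = [[-16, -6], [-6, 8]]
Trace = -16 + 8 = -8
Determinant = -16*8 - (-6)^2 = -164
Discriminant = (-8)^2 - 4*-164 = 720.0
Eigenvalues: lambda_1 = -17.4164, lambda_2 = 9.4164
The function is not concave.

0
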